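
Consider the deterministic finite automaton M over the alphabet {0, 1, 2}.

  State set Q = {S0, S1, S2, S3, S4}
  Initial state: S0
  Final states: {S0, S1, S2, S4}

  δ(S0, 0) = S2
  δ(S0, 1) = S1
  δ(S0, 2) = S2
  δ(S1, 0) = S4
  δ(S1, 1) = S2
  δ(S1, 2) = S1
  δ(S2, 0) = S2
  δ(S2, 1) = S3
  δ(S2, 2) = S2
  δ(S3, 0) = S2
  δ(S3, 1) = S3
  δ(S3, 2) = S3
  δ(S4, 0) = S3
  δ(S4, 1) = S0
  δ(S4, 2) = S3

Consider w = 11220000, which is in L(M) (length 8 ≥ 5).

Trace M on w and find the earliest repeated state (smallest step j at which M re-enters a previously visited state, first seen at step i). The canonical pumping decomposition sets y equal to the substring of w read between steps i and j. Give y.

Run of M on w = 1 1 2 2 0 0 0 0:
  step 0: S0  (start)
  step 1: S1  (read 1: S0→S1)
  step 2: S2  (read 1: S1→S2)
  step 3: S2  (read 2: S2→S2)   ← first repeat (S2 seen earlier)
  step 4: S2  (read 2: S2→S2)
  step 5: S2  (read 0: S2→S2)
  step 6: S2  (read 0: S2→S2)
  step 7: S2  (read 0: S2→S2)
  step 8: S2  (read 0: S2→S2)

So i = 2, j = 3, giving x = w[0:2] = 11, y = w[2:3] = 2, z = w[3:8] = 20000.
Check: |xy| = 3 ≤ 5 and |y| = 1 ≥ 1. Reading y takes M from S2 back to S2, so every xyⁱz is accepted.
The DFA has 5 states, so the proof of the pumping lemma guarantees a repeated state among the first 5+1 visited; the segment between the two visits is the pumpable y.

2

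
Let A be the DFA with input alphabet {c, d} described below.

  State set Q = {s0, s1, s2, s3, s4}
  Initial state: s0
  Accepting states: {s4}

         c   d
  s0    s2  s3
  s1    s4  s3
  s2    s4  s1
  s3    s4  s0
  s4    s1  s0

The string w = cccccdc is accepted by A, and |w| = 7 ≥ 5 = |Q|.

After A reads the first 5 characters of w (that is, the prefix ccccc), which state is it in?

State sequence: s0 -c-> s2 -c-> s4 -c-> s1 -c-> s4 -c-> s1

After reading 5 characters, A is in state s1.

s1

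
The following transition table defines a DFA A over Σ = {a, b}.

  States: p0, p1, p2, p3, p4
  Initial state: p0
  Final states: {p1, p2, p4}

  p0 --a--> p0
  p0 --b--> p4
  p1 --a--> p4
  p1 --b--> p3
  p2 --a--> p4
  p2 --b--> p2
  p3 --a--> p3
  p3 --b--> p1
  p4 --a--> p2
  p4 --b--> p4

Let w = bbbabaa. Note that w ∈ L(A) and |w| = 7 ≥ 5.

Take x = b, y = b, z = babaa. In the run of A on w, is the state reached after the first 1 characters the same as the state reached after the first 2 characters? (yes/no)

Run of A on the first 2 characters of w = b b:
  step 0: p0  (start)
  step 1: p4  (read b: p0→p4)
  step 2: p4  (read b: p4→p4)

After x (step 1): p4. After xy (step 2): p4.
They match, so y = b drives A around a cycle from p4 back to itself; pumping y any number of times keeps A in p4 before reading z, and xyⁱz ∈ L(A) for every i ≥ 0.

yes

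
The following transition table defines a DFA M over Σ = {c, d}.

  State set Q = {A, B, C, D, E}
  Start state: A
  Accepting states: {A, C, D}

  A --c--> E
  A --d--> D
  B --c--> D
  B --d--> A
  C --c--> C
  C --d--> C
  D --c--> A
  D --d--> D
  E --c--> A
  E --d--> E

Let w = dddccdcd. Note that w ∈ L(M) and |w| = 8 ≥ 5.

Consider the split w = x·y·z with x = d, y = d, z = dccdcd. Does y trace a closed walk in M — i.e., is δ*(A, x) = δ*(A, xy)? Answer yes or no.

State sequence: A -d-> D -d-> D

After x (step 1): D. After xy (step 2): D.
They match, so y = d drives M around a cycle from D back to itself; pumping y any number of times keeps M in D before reading z, and xyⁱz ∈ L(M) for every i ≥ 0.

yes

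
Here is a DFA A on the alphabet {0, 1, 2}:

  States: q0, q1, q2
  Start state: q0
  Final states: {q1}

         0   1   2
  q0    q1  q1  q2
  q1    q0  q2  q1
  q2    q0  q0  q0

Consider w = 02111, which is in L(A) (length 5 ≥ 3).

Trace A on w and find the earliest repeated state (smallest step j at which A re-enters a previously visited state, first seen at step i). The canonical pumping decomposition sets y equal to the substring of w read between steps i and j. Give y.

2

Run of A on w = 0 2 1 1 1:
  step 0: q0  (start)
  step 1: q1  (read 0: q0→q1)
  step 2: q1  (read 2: q1→q1)   ← first repeat (q1 seen earlier)
  step 3: q2  (read 1: q1→q2)
  step 4: q0  (read 1: q2→q0)
  step 5: q1  (read 1: q0→q1)

So i = 1, j = 2, giving x = w[0:1] = 0, y = w[1:2] = 2, z = w[2:5] = 111.
Check: |xy| = 2 ≤ 3 and |y| = 1 ≥ 1. Reading y takes A from q1 back to q1, so every xyⁱz is accepted.
Since A has 3 states, any run of length ≥ 3 visits 3+1 states, so by pigeonhole some state repeats within the first 3 steps — that repeat gives the pumpable loop.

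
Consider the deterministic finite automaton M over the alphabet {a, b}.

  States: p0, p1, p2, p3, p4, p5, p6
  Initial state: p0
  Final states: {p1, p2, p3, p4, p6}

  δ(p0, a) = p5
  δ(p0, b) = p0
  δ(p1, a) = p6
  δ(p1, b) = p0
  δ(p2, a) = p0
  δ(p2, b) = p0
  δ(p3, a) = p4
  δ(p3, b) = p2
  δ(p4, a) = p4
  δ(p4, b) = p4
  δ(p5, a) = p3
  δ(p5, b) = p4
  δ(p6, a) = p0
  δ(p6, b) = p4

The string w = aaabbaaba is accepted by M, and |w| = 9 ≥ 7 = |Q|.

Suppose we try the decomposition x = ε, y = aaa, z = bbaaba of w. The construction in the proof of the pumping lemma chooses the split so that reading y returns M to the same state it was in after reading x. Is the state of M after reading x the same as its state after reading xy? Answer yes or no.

State sequence: p0 -a-> p5 -a-> p3 -a-> p4

After x (step 0): p0. After xy (step 3): p4.
They differ (p0 ≠ p4), so y is not a cycle from the state after x; this split is not the one the pumping-lemma construction produces, and pumping y need not keep the string in L(M).

no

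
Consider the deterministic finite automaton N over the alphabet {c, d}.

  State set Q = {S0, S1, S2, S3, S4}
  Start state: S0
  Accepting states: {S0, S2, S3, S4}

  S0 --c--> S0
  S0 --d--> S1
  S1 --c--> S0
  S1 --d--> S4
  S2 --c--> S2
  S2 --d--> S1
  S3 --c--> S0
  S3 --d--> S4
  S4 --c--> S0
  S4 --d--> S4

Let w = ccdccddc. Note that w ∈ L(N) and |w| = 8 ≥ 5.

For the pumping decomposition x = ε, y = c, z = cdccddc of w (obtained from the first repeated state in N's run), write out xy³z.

xy^3z = ε·c·c·c·cdccddc = ccccdccddc.
Reading y = c takes N from S0 back to S0, so after x·y·y·y the machine is still in S0, and z then leads to the accepting state S0. Hence ccccdccddc ∈ L(N).

ccccdccddc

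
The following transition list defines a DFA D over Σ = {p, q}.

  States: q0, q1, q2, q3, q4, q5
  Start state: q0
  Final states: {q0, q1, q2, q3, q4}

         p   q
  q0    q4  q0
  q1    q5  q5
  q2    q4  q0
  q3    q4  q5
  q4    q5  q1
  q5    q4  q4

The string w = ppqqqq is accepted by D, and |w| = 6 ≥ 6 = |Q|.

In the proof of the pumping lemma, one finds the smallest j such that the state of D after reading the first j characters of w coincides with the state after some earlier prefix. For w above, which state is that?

q4

State sequence: q0 -p-> q4 -p-> q5 -q-> q4 -q-> q1 -q-> q5 -q-> q4
First repeat at step 3: q4 was already visited.

The earliest repeat is at step j = 3: D is in q4, which it already visited at step i = 1.
The DFA has 6 states, so the proof of the pumping lemma guarantees a repeated state among the first 6+1 visited; the segment between the two visits is the pumpable y.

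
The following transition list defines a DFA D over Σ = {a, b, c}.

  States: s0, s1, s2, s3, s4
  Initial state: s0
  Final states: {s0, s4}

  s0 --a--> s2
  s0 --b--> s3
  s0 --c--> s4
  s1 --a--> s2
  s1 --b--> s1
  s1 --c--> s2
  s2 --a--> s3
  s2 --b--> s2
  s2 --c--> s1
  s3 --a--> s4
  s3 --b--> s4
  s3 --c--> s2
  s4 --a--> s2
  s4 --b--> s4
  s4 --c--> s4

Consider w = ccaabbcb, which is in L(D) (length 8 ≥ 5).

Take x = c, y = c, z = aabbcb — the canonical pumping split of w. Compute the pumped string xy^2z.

xy^2z = c·c·c·aabbcb = cccaabbcb.
Reading y = c takes D from s4 back to s4, so after x·y·y the machine is still in s4, and z then leads to the accepting state s4. Hence cccaabbcb ∈ L(D).

cccaabbcb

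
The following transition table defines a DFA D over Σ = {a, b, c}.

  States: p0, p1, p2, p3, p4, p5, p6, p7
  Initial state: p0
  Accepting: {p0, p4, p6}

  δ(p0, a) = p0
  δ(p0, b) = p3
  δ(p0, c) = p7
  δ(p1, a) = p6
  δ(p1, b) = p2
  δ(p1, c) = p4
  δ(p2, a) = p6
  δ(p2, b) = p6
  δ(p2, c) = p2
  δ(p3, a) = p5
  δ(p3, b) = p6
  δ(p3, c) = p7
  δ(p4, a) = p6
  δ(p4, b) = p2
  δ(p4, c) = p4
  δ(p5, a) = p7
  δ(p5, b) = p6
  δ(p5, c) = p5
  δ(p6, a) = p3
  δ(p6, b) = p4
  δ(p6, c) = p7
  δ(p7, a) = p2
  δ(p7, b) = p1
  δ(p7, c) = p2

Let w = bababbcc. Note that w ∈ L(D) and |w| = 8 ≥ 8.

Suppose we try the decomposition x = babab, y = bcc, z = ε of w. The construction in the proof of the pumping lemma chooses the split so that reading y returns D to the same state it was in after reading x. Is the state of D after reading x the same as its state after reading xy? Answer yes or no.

Run of D on the first 8 characters of w = b a b a b b c c:
  step 0: p0  (start)
  step 1: p3  (read b: p0→p3)
  step 2: p5  (read a: p3→p5)
  step 3: p6  (read b: p5→p6)
  step 4: p3  (read a: p6→p3)
  step 5: p6  (read b: p3→p6)
  step 6: p4  (read b: p6→p4)
  step 7: p4  (read c: p4→p4)
  step 8: p4  (read c: p4→p4)

After x (step 5): p6. After xy (step 8): p4.
They differ (p6 ≠ p4), so y is not a cycle from the state after x; this split is not the one the pumping-lemma construction produces, and pumping y need not keep the string in L(D).

no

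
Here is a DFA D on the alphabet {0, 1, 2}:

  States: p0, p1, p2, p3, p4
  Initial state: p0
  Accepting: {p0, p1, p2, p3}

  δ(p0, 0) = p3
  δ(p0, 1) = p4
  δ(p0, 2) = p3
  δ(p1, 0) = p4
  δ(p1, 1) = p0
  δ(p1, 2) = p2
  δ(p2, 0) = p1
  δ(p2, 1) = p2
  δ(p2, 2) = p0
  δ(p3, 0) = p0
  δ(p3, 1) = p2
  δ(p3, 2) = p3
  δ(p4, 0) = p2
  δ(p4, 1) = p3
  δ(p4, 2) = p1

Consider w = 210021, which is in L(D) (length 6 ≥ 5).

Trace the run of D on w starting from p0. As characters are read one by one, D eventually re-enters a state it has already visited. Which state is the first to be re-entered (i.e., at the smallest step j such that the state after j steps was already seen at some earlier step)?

Run of D on w = 2 1 0 0 2 1:
  step 0: p0  (start)
  step 1: p3  (read 2: p0→p3)
  step 2: p2  (read 1: p3→p2)
  step 3: p1  (read 0: p2→p1)
  step 4: p4  (read 0: p1→p4)
  step 5: p1  (read 2: p4→p1)   ← first repeat (p1 seen earlier)
  step 6: p0  (read 1: p1→p0)

The earliest repeat is at step j = 5: D is in p1, which it already visited at step i = 3.

p1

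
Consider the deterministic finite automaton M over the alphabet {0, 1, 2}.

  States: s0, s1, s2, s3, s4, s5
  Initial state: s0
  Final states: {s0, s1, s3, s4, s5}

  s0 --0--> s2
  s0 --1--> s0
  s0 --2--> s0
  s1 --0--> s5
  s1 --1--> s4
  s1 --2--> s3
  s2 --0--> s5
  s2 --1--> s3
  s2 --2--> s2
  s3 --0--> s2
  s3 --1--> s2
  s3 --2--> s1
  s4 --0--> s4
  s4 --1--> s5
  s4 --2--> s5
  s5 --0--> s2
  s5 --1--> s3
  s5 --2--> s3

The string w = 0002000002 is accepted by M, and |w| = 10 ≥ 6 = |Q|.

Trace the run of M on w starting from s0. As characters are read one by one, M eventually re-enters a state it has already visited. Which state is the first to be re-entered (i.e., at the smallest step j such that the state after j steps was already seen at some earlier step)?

Run of M on w = 0 0 0 2 0 0 0 0 0 2:
  step 0: s0  (start)
  step 1: s2  (read 0: s0→s2)
  step 2: s5  (read 0: s2→s5)
  step 3: s2  (read 0: s5→s2)   ← first repeat (s2 seen earlier)
  step 4: s2  (read 2: s2→s2)
  step 5: s5  (read 0: s2→s5)
  step 6: s2  (read 0: s5→s2)
  step 7: s5  (read 0: s2→s5)
  step 8: s2  (read 0: s5→s2)
  step 9: s5  (read 0: s2→s5)
  step 10: s3  (read 2: s5→s3)

The earliest repeat is at step j = 3: M is in s2, which it already visited at step i = 1.
The DFA has 6 states, so the proof of the pumping lemma guarantees a repeated state among the first 6+1 visited; the segment between the two visits is the pumpable y.

s2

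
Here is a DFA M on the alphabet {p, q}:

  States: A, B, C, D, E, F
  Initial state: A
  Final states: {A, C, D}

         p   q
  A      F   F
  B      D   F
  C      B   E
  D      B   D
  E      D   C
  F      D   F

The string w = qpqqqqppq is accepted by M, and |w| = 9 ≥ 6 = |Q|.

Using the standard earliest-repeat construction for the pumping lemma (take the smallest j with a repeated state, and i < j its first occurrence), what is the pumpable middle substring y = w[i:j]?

q

Run of M on w = q p q q q q p p q:
  step 0: A  (start)
  step 1: F  (read q: A→F)
  step 2: D  (read p: F→D)
  step 3: D  (read q: D→D)   ← first repeat (D seen earlier)
  step 4: D  (read q: D→D)
  step 5: D  (read q: D→D)
  step 6: D  (read q: D→D)
  step 7: B  (read p: D→B)
  step 8: D  (read p: B→D)
  step 9: D  (read q: D→D)

So i = 2, j = 3, giving x = w[0:2] = qp, y = w[2:3] = q, z = w[3:9] = qqqppq.
Check: |xy| = 3 ≤ 6 and |y| = 1 ≥ 1. Reading y takes M from D back to D, so every xyⁱz is accepted.
With |Q| = 6, pigeonhole forces a state repeat no later than step 6; the substring read between the first and second visits to that state can be pumped.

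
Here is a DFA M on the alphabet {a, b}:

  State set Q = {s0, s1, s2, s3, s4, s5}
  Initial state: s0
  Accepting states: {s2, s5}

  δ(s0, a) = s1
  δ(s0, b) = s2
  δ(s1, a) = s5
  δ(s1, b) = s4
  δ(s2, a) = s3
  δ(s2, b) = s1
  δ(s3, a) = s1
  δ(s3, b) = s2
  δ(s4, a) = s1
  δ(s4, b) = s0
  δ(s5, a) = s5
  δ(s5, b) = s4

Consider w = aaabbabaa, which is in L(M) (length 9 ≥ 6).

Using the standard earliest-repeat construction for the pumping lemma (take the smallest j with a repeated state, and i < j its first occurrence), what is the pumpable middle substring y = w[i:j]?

a

State sequence: s0 -a-> s1 -a-> s5 -a-> s5 -b-> s4 -b-> s0 -a-> s1 -b-> s4 -a-> s1 -a-> s5
First repeat at step 3: s5 was already visited.

So i = 2, j = 3, giving x = w[0:2] = aa, y = w[2:3] = a, z = w[3:9] = bbabaa.
Check: |xy| = 3 ≤ 6 and |y| = 1 ≥ 1. Reading y takes M from s5 back to s5, so every xyⁱz is accepted.
Since M has 6 states, any run of length ≥ 6 visits 6+1 states, so by pigeonhole some state repeats within the first 6 steps — that repeat gives the pumpable loop.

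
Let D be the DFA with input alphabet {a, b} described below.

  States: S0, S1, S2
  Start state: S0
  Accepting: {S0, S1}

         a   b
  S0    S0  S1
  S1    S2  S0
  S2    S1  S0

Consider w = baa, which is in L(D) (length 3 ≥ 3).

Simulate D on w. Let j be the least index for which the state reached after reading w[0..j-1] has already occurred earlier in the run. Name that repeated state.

Run of D on w = b a a:
  step 0: S0  (start)
  step 1: S1  (read b: S0→S1)
  step 2: S2  (read a: S1→S2)
  step 3: S1  (read a: S2→S1)   ← first repeat (S1 seen earlier)

The earliest repeat is at step j = 3: D is in S1, which it already visited at step i = 1.

S1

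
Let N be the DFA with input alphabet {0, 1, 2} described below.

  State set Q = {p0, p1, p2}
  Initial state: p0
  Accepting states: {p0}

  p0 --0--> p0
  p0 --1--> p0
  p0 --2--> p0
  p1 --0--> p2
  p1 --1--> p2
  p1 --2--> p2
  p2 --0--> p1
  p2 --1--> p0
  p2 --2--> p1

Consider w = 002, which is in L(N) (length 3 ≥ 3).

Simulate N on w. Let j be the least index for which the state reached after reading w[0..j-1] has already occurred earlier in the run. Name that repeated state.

p0

Run of N on w = 0 0 2:
  step 0: p0  (start)
  step 1: p0  (read 0: p0→p0)   ← first repeat (p0 seen earlier)
  step 2: p0  (read 0: p0→p0)
  step 3: p0  (read 2: p0→p0)

The earliest repeat is at step j = 1: N is in p0, which it already visited at step i = 0.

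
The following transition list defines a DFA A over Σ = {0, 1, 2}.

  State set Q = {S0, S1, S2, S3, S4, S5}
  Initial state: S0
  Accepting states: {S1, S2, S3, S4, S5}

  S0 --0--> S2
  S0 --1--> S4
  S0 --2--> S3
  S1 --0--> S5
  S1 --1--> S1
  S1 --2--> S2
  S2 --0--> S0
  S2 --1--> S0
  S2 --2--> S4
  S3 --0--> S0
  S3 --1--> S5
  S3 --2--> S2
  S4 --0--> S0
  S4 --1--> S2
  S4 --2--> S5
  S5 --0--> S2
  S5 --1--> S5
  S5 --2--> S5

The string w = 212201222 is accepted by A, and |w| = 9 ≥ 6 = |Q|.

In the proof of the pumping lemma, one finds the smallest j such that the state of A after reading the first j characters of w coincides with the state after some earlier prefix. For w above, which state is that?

S5

Run of A on w = 2 1 2 2 0 1 2 2 2:
  step 0: S0  (start)
  step 1: S3  (read 2: S0→S3)
  step 2: S5  (read 1: S3→S5)
  step 3: S5  (read 2: S5→S5)   ← first repeat (S5 seen earlier)
  step 4: S5  (read 2: S5→S5)
  step 5: S2  (read 0: S5→S2)
  step 6: S0  (read 1: S2→S0)
  step 7: S3  (read 2: S0→S3)
  step 8: S2  (read 2: S3→S2)
  step 9: S4  (read 2: S2→S4)

The earliest repeat is at step j = 3: A is in S5, which it already visited at step i = 2.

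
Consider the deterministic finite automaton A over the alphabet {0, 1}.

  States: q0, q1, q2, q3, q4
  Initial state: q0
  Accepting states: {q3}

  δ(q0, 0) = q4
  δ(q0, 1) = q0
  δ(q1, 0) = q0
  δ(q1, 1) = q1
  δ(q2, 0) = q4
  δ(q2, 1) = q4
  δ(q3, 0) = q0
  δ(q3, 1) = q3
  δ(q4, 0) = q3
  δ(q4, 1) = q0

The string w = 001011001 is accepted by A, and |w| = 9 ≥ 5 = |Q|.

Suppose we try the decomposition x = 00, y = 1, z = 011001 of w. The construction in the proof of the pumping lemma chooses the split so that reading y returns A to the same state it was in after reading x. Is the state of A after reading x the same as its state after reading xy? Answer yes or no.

yes

State sequence: q0 -0-> q4 -0-> q3 -1-> q3

After x (step 2): q3. After xy (step 3): q3.
They match, so y = 1 drives A around a cycle from q3 back to itself; pumping y any number of times keeps A in q3 before reading z, and xyⁱz ∈ L(A) for every i ≥ 0.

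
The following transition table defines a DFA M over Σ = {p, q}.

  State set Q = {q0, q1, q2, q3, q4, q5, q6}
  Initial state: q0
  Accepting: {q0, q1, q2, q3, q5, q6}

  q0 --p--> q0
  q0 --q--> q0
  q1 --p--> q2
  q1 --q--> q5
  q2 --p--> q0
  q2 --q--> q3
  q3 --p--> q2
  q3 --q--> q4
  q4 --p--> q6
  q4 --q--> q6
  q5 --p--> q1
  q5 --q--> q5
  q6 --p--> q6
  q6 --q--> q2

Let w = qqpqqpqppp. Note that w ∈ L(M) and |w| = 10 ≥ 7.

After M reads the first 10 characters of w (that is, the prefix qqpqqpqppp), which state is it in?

q0

State sequence: q0 -q-> q0 -q-> q0 -p-> q0 -q-> q0 -q-> q0 -p-> q0 -q-> q0 -p-> q0 -p-> q0 -p-> q0

After reading 10 characters, M is in state q0.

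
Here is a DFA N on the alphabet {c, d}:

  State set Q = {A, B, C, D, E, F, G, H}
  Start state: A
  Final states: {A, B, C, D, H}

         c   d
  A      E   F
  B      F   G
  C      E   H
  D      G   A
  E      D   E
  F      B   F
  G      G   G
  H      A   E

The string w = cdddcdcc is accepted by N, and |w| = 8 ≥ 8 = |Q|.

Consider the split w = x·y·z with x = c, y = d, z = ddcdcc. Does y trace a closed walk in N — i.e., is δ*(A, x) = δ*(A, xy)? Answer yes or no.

Run of N on the first 2 characters of w = c d:
  step 0: A  (start)
  step 1: E  (read c: A→E)
  step 2: E  (read d: E→E)

After x (step 1): E. After xy (step 2): E.
They match, so y = d drives N around a cycle from E back to itself; pumping y any number of times keeps N in E before reading z, and xyⁱz ∈ L(N) for every i ≥ 0.

yes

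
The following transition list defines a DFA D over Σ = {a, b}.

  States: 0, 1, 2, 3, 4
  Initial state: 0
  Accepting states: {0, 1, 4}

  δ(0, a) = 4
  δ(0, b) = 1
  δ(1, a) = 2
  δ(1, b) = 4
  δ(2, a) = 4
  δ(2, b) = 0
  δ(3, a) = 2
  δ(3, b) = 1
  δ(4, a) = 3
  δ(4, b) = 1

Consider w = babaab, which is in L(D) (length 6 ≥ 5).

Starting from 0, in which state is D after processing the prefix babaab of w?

1

State sequence: 0 -b-> 1 -a-> 2 -b-> 0 -a-> 4 -a-> 3 -b-> 1

After reading 6 characters, D is in state 1.
(This kind of state-tracing is the core of the pumping-lemma construction: with 5 states, pigeonhole forces a repeat within the first 5 steps.)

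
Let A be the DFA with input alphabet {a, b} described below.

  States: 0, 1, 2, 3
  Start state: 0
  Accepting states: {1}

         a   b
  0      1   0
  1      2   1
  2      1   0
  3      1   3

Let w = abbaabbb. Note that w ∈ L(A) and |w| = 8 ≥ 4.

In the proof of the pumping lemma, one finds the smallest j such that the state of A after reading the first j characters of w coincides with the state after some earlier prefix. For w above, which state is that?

Run of A on w = a b b a a b b b:
  step 0: 0  (start)
  step 1: 1  (read a: 0→1)
  step 2: 1  (read b: 1→1)   ← first repeat (1 seen earlier)
  step 3: 1  (read b: 1→1)
  step 4: 2  (read a: 1→2)
  step 5: 1  (read a: 2→1)
  step 6: 1  (read b: 1→1)
  step 7: 1  (read b: 1→1)
  step 8: 1  (read b: 1→1)

The earliest repeat is at step j = 2: A is in 1, which it already visited at step i = 1.
The DFA has 4 states, so the proof of the pumping lemma guarantees a repeated state among the first 4+1 visited; the segment between the two visits is the pumpable y.

1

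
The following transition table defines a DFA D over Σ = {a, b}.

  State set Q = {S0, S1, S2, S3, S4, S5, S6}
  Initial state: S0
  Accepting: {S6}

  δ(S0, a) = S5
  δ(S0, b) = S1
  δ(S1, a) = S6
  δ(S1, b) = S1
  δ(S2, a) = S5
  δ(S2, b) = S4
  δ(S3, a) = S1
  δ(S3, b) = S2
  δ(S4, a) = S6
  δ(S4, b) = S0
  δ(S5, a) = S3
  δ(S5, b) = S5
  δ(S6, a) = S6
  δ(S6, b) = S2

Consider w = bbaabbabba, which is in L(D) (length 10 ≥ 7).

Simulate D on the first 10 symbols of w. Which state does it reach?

S6

State sequence: S0 -b-> S1 -b-> S1 -a-> S6 -a-> S6 -b-> S2 -b-> S4 -a-> S6 -b-> S2 -b-> S4 -a-> S6

After reading 10 characters, D is in state S6.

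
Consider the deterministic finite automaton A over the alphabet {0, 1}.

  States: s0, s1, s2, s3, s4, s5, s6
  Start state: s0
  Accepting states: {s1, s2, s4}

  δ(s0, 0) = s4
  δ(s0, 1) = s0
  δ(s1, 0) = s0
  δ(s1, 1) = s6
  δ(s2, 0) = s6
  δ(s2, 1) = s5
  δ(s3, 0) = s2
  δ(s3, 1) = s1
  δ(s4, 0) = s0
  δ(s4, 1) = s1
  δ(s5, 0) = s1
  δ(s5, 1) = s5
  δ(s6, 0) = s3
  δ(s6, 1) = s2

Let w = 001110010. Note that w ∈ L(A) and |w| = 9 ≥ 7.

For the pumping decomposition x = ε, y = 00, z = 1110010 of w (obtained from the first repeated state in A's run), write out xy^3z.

xy^3z = ε·00·00·00·1110010 = 0000001110010.
Reading y = 00 takes A from s0 back to s0, so after x·y·y·y the machine is still in s0, and z then leads to the accepting state s4. Hence 0000001110010 ∈ L(A).

0000001110010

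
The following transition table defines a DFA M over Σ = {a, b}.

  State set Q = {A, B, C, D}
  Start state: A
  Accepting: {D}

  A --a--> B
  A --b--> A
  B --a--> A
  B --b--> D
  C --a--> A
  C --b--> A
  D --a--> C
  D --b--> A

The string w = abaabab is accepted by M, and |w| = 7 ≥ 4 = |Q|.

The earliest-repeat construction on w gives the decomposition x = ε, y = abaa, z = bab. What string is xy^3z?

abaaabaaabaabab

xy^3z = ε·abaa·abaa·abaa·bab = abaaabaaabaabab.
Reading y = abaa takes M from A back to A, so after x·y·y·y the machine is still in A, and z then leads to the accepting state D. Hence abaaabaaabaabab ∈ L(M).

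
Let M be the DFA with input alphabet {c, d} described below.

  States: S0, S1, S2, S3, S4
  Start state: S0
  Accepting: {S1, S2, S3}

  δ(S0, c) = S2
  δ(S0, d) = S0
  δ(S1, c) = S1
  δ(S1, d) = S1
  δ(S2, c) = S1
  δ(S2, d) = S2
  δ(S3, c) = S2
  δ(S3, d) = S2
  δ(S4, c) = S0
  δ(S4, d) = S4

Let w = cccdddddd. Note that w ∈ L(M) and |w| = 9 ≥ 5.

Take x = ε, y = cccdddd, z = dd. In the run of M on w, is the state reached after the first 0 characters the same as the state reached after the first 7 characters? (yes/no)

no

State sequence: S0 -c-> S2 -c-> S1 -c-> S1 -d-> S1 -d-> S1 -d-> S1 -d-> S1

After x (step 0): S0. After xy (step 7): S1.
They differ (S0 ≠ S1), so y is not a cycle from the state after x; this split is not the one the pumping-lemma construction produces, and pumping y need not keep the string in L(M).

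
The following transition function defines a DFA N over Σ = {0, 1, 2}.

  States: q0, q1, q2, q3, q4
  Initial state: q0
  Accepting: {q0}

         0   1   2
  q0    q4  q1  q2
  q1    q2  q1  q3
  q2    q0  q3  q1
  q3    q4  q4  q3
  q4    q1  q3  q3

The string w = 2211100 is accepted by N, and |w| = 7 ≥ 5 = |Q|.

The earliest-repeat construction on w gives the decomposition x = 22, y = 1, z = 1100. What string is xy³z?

221111100

xy^3z = 22·1·1·1·1100 = 221111100.
Reading y = 1 takes N from q1 back to q1, so after x·y·y·y the machine is still in q1, and z then leads to the accepting state q0. Hence 221111100 ∈ L(N).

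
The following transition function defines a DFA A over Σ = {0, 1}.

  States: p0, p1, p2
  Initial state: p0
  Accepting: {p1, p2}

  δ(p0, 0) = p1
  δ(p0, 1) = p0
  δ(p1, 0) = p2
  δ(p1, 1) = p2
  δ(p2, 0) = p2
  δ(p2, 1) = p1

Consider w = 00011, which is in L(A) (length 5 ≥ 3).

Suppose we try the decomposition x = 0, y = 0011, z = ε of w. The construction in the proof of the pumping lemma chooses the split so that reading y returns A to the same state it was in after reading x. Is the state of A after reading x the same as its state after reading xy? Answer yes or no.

no

Run of A on the first 5 characters of w = 0 0 0 1 1:
  step 0: p0  (start)
  step 1: p1  (read 0: p0→p1)
  step 2: p2  (read 0: p1→p2)
  step 3: p2  (read 0: p2→p2)
  step 4: p1  (read 1: p2→p1)
  step 5: p2  (read 1: p1→p2)

After x (step 1): p1. After xy (step 5): p2.
They differ (p1 ≠ p2), so y is not a cycle from the state after x; this split is not the one the pumping-lemma construction produces, and pumping y need not keep the string in L(A).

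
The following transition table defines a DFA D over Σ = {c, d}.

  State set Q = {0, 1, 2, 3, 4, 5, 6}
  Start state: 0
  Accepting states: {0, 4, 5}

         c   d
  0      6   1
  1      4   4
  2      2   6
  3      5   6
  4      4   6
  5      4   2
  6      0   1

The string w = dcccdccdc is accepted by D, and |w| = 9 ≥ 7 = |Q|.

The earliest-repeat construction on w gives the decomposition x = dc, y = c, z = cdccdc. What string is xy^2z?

xy^2z = dc·c·c·cdccdc = dccccdccdc.
Reading y = c takes D from 4 back to 4, so after x·y·y the machine is still in 4, and z then leads to the accepting state 4. Hence dccccdccdc ∈ L(D).

dccccdccdc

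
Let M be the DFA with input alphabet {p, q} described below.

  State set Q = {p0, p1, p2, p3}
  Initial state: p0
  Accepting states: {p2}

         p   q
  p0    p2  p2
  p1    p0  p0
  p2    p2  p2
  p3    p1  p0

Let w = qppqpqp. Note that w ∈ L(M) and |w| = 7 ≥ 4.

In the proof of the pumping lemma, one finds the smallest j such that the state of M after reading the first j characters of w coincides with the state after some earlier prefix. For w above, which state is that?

p2

Run of M on w = q p p q p q p:
  step 0: p0  (start)
  step 1: p2  (read q: p0→p2)
  step 2: p2  (read p: p2→p2)   ← first repeat (p2 seen earlier)
  step 3: p2  (read p: p2→p2)
  step 4: p2  (read q: p2→p2)
  step 5: p2  (read p: p2→p2)
  step 6: p2  (read q: p2→p2)
  step 7: p2  (read p: p2→p2)

The earliest repeat is at step j = 2: M is in p2, which it already visited at step i = 1.
Since M has 4 states, any run of length ≥ 4 visits 4+1 states, so by pigeonhole some state repeats within the first 4 steps — that repeat gives the pumpable loop.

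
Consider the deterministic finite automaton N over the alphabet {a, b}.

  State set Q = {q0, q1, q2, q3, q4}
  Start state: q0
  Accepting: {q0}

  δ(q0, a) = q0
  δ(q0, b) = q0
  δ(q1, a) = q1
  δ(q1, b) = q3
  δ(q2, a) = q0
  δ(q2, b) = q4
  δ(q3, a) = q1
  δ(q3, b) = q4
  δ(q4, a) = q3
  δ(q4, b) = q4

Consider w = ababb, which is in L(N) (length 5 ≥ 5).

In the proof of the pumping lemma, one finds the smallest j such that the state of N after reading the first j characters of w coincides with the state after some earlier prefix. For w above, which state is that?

State sequence: q0 -a-> q0 -b-> q0 -a-> q0 -b-> q0 -b-> q0
First repeat at step 1: q0 was already visited.

The earliest repeat is at step j = 1: N is in q0, which it already visited at step i = 0.
The DFA has 5 states, so the proof of the pumping lemma guarantees a repeated state among the first 5+1 visited; the segment between the two visits is the pumpable y.

q0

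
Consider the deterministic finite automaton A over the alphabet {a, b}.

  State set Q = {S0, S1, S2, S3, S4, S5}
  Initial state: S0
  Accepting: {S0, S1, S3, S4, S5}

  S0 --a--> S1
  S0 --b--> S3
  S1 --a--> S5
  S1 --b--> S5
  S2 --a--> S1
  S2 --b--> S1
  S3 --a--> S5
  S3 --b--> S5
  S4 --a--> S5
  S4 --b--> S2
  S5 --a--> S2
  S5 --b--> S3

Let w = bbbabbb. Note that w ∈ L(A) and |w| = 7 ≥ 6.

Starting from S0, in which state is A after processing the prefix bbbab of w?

S3

State sequence: S0 -b-> S3 -b-> S5 -b-> S3 -a-> S5 -b-> S3

After reading 5 characters, A is in state S3.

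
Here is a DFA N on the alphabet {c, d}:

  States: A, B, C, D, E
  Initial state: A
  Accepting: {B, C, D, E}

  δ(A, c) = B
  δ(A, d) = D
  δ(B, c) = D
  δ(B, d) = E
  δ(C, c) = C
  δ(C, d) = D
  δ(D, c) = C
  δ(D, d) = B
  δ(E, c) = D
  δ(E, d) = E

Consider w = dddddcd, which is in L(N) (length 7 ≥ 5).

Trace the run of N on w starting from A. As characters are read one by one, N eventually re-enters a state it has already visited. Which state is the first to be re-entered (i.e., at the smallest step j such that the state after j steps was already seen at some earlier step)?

State sequence: A -d-> D -d-> B -d-> E -d-> E -d-> E -c-> D -d-> B
First repeat at step 4: E was already visited.

The earliest repeat is at step j = 4: N is in E, which it already visited at step i = 3.
With |Q| = 5, pigeonhole forces a state repeat no later than step 5; the substring read between the first and second visits to that state can be pumped.

E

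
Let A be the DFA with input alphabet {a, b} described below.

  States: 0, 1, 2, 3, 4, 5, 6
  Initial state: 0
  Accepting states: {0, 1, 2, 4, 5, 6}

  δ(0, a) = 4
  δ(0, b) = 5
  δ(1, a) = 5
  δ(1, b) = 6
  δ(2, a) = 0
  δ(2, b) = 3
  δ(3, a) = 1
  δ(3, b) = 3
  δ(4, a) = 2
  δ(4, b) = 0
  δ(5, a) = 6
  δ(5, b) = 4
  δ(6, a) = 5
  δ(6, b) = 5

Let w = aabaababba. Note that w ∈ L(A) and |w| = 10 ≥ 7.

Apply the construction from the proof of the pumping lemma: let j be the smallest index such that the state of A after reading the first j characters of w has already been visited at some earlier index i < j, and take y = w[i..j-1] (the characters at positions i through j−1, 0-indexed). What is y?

abaab

State sequence: 0 -a-> 4 -a-> 2 -b-> 3 -a-> 1 -a-> 5 -b-> 4 -a-> 2 -b-> 3 -b-> 3 -a-> 1
First repeat at step 6: 4 was already visited.

So i = 1, j = 6, giving x = w[0:1] = a, y = w[1:6] = abaab, z = w[6:10] = abba.
Check: |xy| = 6 ≤ 7 and |y| = 5 ≥ 1. Reading y takes A from 4 back to 4, so every xyⁱz is accepted.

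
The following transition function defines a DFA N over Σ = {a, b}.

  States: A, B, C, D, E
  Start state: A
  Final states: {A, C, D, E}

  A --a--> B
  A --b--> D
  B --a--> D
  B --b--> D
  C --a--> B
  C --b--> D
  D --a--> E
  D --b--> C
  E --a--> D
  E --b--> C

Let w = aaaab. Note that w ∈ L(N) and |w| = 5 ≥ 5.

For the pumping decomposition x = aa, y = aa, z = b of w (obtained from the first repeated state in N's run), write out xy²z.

xy^2z = aa·aa·aa·b = aaaaaab.
Reading y = aa takes N from D back to D, so after x·y·y the machine is still in D, and z then leads to the accepting state C. Hence aaaaaab ∈ L(N).

aaaaaab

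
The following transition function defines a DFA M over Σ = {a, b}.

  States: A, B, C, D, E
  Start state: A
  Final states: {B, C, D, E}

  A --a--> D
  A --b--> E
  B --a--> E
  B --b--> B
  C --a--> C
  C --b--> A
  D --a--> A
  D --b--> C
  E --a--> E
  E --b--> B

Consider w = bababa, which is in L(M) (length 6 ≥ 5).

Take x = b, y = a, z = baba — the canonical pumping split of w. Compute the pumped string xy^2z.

baababa

xy^2z = b·a·a·baba = baababa.
Reading y = a takes M from E back to E, so after x·y·y the machine is still in E, and z then leads to the accepting state E. Hence baababa ∈ L(M).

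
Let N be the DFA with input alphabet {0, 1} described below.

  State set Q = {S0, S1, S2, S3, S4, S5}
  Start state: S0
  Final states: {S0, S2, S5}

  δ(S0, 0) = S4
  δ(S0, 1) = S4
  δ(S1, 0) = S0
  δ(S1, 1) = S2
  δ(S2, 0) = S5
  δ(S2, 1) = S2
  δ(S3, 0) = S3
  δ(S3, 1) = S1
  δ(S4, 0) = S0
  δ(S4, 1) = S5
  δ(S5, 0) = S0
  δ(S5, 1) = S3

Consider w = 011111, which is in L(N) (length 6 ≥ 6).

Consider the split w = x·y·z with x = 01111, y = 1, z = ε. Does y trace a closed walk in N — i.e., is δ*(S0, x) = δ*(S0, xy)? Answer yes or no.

Run of N on the first 6 characters of w = 0 1 1 1 1 1:
  step 0: S0  (start)
  step 1: S4  (read 0: S0→S4)
  step 2: S5  (read 1: S4→S5)
  step 3: S3  (read 1: S5→S3)
  step 4: S1  (read 1: S3→S1)
  step 5: S2  (read 1: S1→S2)
  step 6: S2  (read 1: S2→S2)

After x (step 5): S2. After xy (step 6): S2.
They match, so y = 1 drives N around a cycle from S2 back to itself; pumping y any number of times keeps N in S2 before reading z, and xyⁱz ∈ L(N) for every i ≥ 0.

yes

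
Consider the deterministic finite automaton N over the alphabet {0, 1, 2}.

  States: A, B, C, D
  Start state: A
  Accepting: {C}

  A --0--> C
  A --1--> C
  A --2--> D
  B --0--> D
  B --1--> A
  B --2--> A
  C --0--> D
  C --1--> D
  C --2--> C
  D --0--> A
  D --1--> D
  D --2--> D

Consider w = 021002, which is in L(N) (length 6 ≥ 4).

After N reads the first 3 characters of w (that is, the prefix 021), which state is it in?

D

State sequence: A -0-> C -2-> C -1-> D

After reading 3 characters, N is in state D.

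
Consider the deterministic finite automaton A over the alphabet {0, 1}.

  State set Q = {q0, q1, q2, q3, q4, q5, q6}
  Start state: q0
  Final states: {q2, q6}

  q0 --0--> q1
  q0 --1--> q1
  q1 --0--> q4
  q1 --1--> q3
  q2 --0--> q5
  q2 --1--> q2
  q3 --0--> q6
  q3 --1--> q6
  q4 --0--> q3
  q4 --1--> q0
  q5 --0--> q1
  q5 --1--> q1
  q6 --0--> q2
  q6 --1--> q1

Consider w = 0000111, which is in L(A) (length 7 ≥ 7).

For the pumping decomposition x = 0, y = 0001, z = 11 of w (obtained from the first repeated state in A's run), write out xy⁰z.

xy⁰z = xz = 0·11 = 011.
Reading y = 0001 takes A from q1 back to q1, so after x the machine is still in q1, and z then leads to the accepting state q6. Hence 011 ∈ L(A).

011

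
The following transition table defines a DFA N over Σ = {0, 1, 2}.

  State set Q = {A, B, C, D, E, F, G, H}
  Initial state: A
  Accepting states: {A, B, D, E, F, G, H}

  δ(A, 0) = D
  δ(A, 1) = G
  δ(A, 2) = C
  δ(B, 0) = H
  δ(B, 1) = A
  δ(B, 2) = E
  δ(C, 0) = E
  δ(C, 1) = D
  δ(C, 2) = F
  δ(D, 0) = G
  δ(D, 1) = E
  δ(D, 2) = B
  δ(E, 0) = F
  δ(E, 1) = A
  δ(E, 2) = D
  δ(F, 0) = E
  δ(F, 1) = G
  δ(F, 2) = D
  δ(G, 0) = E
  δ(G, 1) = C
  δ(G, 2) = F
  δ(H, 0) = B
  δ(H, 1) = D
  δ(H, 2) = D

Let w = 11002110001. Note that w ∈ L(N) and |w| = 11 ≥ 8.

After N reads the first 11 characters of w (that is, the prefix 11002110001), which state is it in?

Run of N on the first 11 characters of w = 1 1 0 0 2 1 1 0 0 0 1:
  step 0: A  (start)
  step 1: G  (read 1: A→G)
  step 2: C  (read 1: G→C)
  step 3: E  (read 0: C→E)
  step 4: F  (read 0: E→F)
  step 5: D  (read 2: F→D)
  step 6: E  (read 1: D→E)
  step 7: A  (read 1: E→A)
  step 8: D  (read 0: A→D)
  step 9: G  (read 0: D→G)
  step 10: E  (read 0: G→E)
  step 11: A  (read 1: E→A)

After reading 11 characters, N is in state A.

A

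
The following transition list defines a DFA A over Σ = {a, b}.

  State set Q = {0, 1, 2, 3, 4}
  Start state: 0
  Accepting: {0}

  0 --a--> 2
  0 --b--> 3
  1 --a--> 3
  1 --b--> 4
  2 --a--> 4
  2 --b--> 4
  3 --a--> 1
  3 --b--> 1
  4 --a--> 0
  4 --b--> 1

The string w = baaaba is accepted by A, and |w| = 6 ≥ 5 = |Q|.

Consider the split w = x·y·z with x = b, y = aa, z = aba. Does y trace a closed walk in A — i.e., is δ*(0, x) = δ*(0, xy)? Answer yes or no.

Run of A on the first 3 characters of w = b a a:
  step 0: 0  (start)
  step 1: 3  (read b: 0→3)
  step 2: 1  (read a: 3→1)
  step 3: 3  (read a: 1→3)

After x (step 1): 3. After xy (step 3): 3.
They match, so y = aa drives A around a cycle from 3 back to itself; pumping y any number of times keeps A in 3 before reading z, and xyⁱz ∈ L(A) for every i ≥ 0.

yes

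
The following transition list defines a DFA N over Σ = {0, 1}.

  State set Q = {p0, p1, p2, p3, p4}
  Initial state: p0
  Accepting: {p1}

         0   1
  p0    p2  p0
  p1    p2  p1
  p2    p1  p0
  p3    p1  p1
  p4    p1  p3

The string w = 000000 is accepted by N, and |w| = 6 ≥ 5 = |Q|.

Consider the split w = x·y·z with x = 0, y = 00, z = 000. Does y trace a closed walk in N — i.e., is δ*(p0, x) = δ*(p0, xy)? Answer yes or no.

yes

State sequence: p0 -0-> p2 -0-> p1 -0-> p2

After x (step 1): p2. After xy (step 3): p2.
They match, so y = 00 drives N around a cycle from p2 back to itself; pumping y any number of times keeps N in p2 before reading z, and xyⁱz ∈ L(N) for every i ≥ 0.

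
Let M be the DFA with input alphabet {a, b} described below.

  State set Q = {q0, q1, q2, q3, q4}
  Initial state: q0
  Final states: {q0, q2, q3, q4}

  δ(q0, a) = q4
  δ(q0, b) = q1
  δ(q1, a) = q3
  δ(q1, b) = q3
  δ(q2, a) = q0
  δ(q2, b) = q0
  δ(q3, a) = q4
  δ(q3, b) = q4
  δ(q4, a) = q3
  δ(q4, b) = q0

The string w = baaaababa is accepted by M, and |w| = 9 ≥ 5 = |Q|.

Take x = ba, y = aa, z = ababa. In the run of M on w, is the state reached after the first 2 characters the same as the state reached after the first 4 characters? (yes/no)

State sequence: q0 -b-> q1 -a-> q3 -a-> q4 -a-> q3

After x (step 2): q3. After xy (step 4): q3.
They match, so y = aa drives M around a cycle from q3 back to itself; pumping y any number of times keeps M in q3 before reading z, and xyⁱz ∈ L(M) for every i ≥ 0.

yes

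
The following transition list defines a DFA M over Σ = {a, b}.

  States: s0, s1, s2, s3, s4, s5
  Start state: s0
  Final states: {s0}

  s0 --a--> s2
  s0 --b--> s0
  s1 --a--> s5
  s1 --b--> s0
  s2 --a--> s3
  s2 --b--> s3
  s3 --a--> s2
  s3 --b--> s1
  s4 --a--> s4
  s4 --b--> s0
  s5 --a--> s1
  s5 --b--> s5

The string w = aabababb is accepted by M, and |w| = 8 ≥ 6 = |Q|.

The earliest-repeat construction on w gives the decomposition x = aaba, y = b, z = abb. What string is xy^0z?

xy⁰z = xz = aaba·abb = aabaabb.
Reading y = b takes M from s5 back to s5, so after x the machine is still in s5, and z then leads to the accepting state s0. Hence aabaabb ∈ L(M).

aabaabb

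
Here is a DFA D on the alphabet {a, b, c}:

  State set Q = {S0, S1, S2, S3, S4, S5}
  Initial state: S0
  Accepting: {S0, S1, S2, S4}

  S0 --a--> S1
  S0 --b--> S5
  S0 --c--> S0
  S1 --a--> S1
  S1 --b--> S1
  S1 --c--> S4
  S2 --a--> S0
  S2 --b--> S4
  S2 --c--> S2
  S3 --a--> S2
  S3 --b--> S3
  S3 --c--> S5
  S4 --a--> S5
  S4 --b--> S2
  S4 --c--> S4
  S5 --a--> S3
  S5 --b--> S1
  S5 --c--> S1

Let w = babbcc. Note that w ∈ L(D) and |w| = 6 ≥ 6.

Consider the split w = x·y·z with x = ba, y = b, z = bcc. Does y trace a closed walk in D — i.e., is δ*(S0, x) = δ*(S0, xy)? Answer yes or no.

yes

Run of D on the first 3 characters of w = b a b:
  step 0: S0  (start)
  step 1: S5  (read b: S0→S5)
  step 2: S3  (read a: S5→S3)
  step 3: S3  (read b: S3→S3)

After x (step 2): S3. After xy (step 3): S3.
They match, so y = b drives D around a cycle from S3 back to itself; pumping y any number of times keeps D in S3 before reading z, and xyⁱz ∈ L(D) for every i ≥ 0.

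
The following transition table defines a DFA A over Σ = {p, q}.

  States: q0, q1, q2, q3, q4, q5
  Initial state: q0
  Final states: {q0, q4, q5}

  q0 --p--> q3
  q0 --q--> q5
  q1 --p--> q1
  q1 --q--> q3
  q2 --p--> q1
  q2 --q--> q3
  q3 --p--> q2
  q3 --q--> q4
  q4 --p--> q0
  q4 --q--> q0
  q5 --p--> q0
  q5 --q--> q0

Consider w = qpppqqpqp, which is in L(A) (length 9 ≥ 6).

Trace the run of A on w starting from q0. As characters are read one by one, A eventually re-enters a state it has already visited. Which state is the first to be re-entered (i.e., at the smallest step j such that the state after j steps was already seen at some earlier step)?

q0

Run of A on w = q p p p q q p q p:
  step 0: q0  (start)
  step 1: q5  (read q: q0→q5)
  step 2: q0  (read p: q5→q0)   ← first repeat (q0 seen earlier)
  step 3: q3  (read p: q0→q3)
  step 4: q2  (read p: q3→q2)
  step 5: q3  (read q: q2→q3)
  step 6: q4  (read q: q3→q4)
  step 7: q0  (read p: q4→q0)
  step 8: q5  (read q: q0→q5)
  step 9: q0  (read p: q5→q0)

The earliest repeat is at step j = 2: A is in q0, which it already visited at step i = 0.
With |Q| = 6, pigeonhole forces a state repeat no later than step 6; the substring read between the first and second visits to that state can be pumped.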